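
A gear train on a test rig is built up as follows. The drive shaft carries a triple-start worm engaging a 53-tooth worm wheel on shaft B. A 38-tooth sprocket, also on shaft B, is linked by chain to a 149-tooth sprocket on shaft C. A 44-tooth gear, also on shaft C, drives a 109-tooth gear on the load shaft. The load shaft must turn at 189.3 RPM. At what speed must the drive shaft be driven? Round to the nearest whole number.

Overall ratio R = 17.667 × 3.9211 × 2.4773 = 171.61.
Required input speed = output speed × R = 189.3 × 171.61 = 32485 RPM.

32485 RPM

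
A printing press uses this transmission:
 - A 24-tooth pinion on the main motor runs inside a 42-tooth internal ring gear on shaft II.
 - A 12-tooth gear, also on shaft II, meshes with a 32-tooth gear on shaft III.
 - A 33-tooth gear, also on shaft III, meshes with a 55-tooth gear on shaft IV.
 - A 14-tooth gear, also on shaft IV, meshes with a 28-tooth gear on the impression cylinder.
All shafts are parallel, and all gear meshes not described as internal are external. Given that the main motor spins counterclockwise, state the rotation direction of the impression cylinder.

the main motor → shaft II: internal mesh, same direction → CCW.
shaft II → shaft III: external mesh, 1 reversal → CW.
shaft III → shaft IV: external mesh, 1 reversal → CCW.
shaft IV → the impression cylinder: external mesh, 1 reversal → CW.
3 reversals in total — an odd number — so the impression cylinder turns opposite to the main motor.

clockwise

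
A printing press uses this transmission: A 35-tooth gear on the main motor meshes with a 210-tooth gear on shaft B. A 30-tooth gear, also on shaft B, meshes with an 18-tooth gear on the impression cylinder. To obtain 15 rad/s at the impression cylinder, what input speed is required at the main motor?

54 rad/s

Overall ratio R = 6 × 0.6 = 3.6.
Required input speed = output speed × R = 15 × 3.6 = 54 rad/s.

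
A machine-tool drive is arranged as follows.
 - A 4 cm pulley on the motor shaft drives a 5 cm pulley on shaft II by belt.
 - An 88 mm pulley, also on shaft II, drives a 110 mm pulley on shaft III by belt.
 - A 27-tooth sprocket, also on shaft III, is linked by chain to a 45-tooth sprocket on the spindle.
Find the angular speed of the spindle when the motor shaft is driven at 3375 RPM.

1296 RPM

the motor shaft → shaft II (belt, 5/4): 3375 ÷ 1.25 = 2700 RPM
shaft II → shaft III (belt, 110/88): 2700 ÷ 1.25 = 2160 RPM
shaft III → the spindle (chain, 45/27): 2160 ÷ 1.6667 = 1296 RPM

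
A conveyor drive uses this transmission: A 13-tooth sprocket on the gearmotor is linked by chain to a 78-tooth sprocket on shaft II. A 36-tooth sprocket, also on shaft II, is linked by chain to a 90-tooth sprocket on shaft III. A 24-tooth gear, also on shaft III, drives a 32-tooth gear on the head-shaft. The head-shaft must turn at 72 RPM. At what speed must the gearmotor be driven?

1440 RPM

Overall ratio R = 6 × 2.5 × 1.3333 = 20.
Required input speed = output speed × R = 72 × 20 = 1440 RPM.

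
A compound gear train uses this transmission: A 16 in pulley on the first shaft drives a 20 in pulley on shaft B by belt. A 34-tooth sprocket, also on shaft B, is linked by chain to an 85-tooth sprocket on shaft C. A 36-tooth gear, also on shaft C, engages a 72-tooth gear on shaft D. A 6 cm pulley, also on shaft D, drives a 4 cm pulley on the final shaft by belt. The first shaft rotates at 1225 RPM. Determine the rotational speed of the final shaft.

belt 20/16 = 1.25 → 1225/1.25 = 980 RPM
chain 85/34 = 2.5 → 980/2.5 = 392 RPM
gear mesh 72/36 = 2 → 392/2 = 196 RPM
belt 4/6 = 0.66667 → 196/0.66667 = 294 RPM

294 RPM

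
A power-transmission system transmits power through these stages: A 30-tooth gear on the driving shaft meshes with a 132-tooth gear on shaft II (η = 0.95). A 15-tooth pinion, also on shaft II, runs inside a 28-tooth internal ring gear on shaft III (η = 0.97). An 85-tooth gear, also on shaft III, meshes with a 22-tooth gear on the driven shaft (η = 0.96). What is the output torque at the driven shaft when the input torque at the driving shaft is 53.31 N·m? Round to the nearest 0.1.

After the gear mesh (132/30): 53.31 × 4.4 × 0.95 = 222.84 N·m
After the internal gear (28/15): 222.84 × 1.8667 × 0.97 = 403.48 N·m
After the gear mesh (22/85): 403.48 × 0.25882 × 0.96 = 100.25 N·m

100.3 N·m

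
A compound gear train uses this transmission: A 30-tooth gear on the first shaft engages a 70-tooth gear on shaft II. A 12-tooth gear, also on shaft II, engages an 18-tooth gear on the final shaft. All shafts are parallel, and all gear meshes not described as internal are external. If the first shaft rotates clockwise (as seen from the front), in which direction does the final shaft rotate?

clockwise

the first shaft → shaft II: external mesh, 1 reversal → CCW.
shaft II → the final shaft: external mesh, 1 reversal → CW.
2 reversals in total — an even number — so the final shaft turns the same way as the first shaft.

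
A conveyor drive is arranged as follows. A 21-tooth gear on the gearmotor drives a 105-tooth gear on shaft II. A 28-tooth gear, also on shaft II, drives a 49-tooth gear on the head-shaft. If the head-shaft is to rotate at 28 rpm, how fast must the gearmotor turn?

Overall ratio R = 5 × 1.75 = 8.75.
Required input speed = output speed × R = 28 × 8.75 = 245 rpm.

245 rpm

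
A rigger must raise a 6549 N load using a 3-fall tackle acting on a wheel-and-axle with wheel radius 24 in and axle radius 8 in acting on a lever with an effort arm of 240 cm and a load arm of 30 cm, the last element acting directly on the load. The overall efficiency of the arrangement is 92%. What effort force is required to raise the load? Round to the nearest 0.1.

Block-and-tackle MA = number of supporting rope parts = 3.
Wheel-and-axle MA = R/r = 24/8 = 3.
Lever MA = effort arm / load arm = 240/30 = 8.
Combined ideal MA = 3 × 3 × 8 = 72.
Actual MA = 72 × 0.92 = 66.24.
Effort = load / actual MA = 6549 / 66.24 = 98.868 N.

98.9 N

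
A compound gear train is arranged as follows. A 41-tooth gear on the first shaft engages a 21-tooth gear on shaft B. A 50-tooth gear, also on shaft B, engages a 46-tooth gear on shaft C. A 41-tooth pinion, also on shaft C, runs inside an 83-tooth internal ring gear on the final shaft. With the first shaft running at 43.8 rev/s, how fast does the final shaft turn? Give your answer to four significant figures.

Gear mesh: ratio = 21/41 = 0.5122, so shaft B turns at 43.8 / 0.5122 = 85.514 rev/s.
Gear mesh: ratio = 46/50 = 0.92, so shaft C turns at 85.514 / 0.92 = 92.95 rev/s.
Internal gear: ratio = 83/41 = 2.0244, so the final shaft turns at 92.95 / 2.0244 = 45.915 rev/s.

45.92 rev/s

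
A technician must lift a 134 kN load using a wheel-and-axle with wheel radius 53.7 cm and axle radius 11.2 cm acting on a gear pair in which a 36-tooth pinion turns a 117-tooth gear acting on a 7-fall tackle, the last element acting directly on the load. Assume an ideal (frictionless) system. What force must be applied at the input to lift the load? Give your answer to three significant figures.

1.23 kN

Wheel-and-axle MA = R/r = 53.7/11.2 = 4.7946.
Gear pair MA = 117/36 = 3.25.
Block-and-tackle MA = number of supporting rope parts = 7.
Combined ideal MA = 4.7946 × 3.25 × 7 = 109.08.
Effort = load / MA = 134 / 109.08 = 1.2285 kN.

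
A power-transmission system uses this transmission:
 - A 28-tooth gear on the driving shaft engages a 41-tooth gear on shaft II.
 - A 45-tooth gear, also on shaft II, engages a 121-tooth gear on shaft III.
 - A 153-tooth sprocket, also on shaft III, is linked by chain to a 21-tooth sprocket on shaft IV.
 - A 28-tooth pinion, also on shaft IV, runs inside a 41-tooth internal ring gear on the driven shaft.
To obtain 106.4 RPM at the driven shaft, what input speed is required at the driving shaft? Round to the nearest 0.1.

Overall ratio R = 1.4643 × 2.6889 × 0.13725 × 1.4643 = 0.79132.
Required input speed = output speed × R = 106.4 × 0.79132 = 84.196 RPM.

84.2 RPM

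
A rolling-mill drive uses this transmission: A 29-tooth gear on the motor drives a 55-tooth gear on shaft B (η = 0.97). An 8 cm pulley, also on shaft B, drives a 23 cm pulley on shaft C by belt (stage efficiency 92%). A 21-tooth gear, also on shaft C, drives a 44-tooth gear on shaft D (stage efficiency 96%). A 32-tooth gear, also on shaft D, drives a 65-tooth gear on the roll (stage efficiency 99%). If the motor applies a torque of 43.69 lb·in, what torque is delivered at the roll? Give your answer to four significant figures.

After the gear mesh (55/29): 43.69 × 1.8966 × 0.97 = 80.375 lb·in
After the belt (23/8): 80.375 × 2.875 × 0.92 = 212.59 lb·in
After the gear mesh (44/21): 212.59 × 2.0952 × 0.96 = 427.61 lb·in
After the gear mesh (65/32): 427.61 × 2.0312 × 0.99 = 859.9 lb·in

859.9 lb·in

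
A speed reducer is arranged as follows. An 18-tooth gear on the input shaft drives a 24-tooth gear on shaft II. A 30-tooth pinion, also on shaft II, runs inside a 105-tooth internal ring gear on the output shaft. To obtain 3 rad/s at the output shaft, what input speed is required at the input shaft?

Overall ratio R = 1.3333 × 3.5 = 4.6667.
Required input speed = output speed × R = 3 × 4.6667 = 14 rad/s.

14 rad/s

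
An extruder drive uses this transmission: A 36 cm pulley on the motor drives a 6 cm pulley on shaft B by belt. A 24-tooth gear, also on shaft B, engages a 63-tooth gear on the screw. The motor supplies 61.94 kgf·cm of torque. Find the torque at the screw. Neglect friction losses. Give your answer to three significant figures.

Belt: ratio = 6/36 = 0.16667; torque at shaft B = 61.94 × 0.16667 = 10.323 kgf·cm.
Gear mesh: ratio = 63/24 = 2.625; torque at the screw = 10.323 × 2.625 = 27.099 kgf·cm.

27.1 kgf·cm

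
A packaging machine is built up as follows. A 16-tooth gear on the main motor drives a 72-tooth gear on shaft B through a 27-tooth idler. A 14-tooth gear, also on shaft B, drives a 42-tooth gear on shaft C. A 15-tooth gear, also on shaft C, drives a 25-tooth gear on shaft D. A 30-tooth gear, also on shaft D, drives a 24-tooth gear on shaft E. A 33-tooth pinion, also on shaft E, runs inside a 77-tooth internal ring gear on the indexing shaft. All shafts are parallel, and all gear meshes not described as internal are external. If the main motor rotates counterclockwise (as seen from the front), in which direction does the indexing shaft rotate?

clockwise

the main motor → shaft B: driver → idler → driven is 2 external meshes, 2 reversals → CCW.
shaft B → shaft C: external mesh, 1 reversal → CW.
shaft C → shaft D: external mesh, 1 reversal → CCW.
shaft D → shaft E: external mesh, 1 reversal → CW.
shaft E → the indexing shaft: internal mesh, same direction → CW.
5 reversals in total — an odd number — so the indexing shaft turns opposite to the main motor.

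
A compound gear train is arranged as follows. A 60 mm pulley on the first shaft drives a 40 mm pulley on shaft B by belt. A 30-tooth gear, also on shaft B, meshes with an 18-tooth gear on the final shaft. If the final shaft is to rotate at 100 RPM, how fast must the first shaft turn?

Overall ratio R = 0.66667 × 0.6 = 0.4.
Required input speed = output speed × R = 100 × 0.4 = 40 RPM.

40 RPM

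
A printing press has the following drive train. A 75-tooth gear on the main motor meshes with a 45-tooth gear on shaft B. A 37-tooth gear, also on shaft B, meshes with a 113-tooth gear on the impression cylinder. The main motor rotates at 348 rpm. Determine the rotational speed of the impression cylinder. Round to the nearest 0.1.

gear mesh 45/75 = 0.6 → 348/0.6 = 580 rpm
gear mesh 113/37 = 3.0541 → 580/3.0541 = 189.91 rpm

189.9 rpm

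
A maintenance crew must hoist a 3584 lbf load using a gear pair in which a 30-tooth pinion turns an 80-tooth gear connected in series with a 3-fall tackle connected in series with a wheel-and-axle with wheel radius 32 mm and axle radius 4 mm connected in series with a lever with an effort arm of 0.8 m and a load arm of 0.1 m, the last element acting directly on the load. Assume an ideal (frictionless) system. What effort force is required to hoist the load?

Gear pair MA = 80/30 = 2.6667.
Block-and-tackle MA = number of supporting rope parts = 3.
Wheel-and-axle MA = R/r = 32/4 = 8.
Lever MA = effort arm / load arm = 0.8/0.1 = 8.
Combined ideal MA = 2.6667 × 3 × 8 × 8 = 512.
Effort = load / MA = 3584 / 512 = 7 lbf.

7 lbf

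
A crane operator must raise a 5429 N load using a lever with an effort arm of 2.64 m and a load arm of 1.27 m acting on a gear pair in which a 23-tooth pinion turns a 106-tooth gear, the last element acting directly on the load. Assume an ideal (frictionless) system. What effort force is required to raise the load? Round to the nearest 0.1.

566.7 N

Lever MA = effort arm / load arm = 2.64/1.27 = 2.0787.
Gear pair MA = 106/23 = 4.6087.
Combined ideal MA = 2.0787 × 4.6087 = 9.5803.
Effort = load / MA = 5429 / 9.5803 = 566.68 N.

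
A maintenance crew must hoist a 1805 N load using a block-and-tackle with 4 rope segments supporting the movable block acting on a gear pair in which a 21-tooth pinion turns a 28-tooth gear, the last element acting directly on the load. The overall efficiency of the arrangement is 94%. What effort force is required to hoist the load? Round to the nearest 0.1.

Block-and-tackle MA = number of supporting rope parts = 4.
Gear pair MA = 28/21 = 1.3333.
Combined ideal MA = 4 × 1.3333 = 5.3333.
Actual MA = 5.3333 × 0.94 = 5.0133.
Effort = load / actual MA = 1805 / 5.0133 = 360.04 N.

360.0 N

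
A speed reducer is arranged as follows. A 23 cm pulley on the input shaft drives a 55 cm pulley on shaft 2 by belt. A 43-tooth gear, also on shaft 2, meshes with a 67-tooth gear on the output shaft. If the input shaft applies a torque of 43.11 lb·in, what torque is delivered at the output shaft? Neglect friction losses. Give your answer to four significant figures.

160.6 lb·in

Belt: ratio = 55/23 = 2.3913; torque at shaft 2 = 43.11 × 2.3913 = 103.09 lb·in.
Gear mesh: ratio = 67/43 = 1.5581; torque at the output shaft = 103.09 × 1.5581 = 160.63 lb·in.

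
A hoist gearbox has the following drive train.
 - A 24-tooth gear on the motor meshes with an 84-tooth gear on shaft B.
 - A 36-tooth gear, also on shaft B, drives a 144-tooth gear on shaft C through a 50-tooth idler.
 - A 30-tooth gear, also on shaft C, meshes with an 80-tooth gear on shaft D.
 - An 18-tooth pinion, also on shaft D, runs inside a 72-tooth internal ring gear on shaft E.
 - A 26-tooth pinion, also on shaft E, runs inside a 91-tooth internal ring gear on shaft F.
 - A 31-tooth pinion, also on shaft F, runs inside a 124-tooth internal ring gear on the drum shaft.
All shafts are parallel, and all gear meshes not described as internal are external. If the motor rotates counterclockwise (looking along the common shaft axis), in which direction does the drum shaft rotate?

the motor → shaft B: external mesh, 1 reversal → CW.
shaft B → shaft C: driver → idler → driven is 2 external meshes, 2 reversals → CW.
shaft C → shaft D: external mesh, 1 reversal → CCW.
shaft D → shaft E: internal mesh, same direction → CCW.
shaft E → shaft F: internal mesh, same direction → CCW.
shaft F → the drum shaft: internal mesh, same direction → CCW.
4 reversals in total — an even number — so the drum shaft turns the same way as the motor.

counterclockwise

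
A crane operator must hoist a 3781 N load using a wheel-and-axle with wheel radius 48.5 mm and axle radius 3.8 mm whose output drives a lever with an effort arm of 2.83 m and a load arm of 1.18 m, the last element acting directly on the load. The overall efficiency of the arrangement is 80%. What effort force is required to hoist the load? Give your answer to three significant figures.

Wheel-and-axle MA = R/r = 48.5/3.8 = 12.763.
Lever MA = effort arm / load arm = 2.83/1.18 = 2.3983.
Combined ideal MA = 12.763 × 2.3983 = 30.61.
Actual MA = 30.61 × 0.80 = 24.488.
Effort = load / actual MA = 3781 / 24.488 = 154.4 N.

154 N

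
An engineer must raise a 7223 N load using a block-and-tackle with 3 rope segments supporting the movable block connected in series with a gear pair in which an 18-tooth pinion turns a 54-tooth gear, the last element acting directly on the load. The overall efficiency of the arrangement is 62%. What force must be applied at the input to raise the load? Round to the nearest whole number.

1294 N

Block-and-tackle MA = number of supporting rope parts = 3.
Gear pair MA = 54/18 = 3.
Combined ideal MA = 3 × 3 = 9.
Actual MA = 9 × 0.62 = 5.58.
Effort = load / actual MA = 7223 / 5.58 = 1294.4 N.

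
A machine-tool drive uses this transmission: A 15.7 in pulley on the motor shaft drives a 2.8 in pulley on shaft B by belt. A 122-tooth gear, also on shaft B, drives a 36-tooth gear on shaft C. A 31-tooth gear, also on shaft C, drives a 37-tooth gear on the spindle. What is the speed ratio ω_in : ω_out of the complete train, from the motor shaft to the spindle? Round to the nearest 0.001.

Each stage contributes driven/driver: belt 2.8/15.7 = 0.17834, gear mesh 36/122 = 0.29508, gear mesh 37/31 = 1.1935.
Overall: 0.17834 × 0.29508 × 1.1935 = 0.062812.

0.063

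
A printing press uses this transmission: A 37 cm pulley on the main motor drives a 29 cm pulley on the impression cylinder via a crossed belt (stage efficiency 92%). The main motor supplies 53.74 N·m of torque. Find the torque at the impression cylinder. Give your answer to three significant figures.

38.8 N·m

belt 29/37 = 0.78378 → τ = 53.74·0.78378·0.92 = 38.751 N·m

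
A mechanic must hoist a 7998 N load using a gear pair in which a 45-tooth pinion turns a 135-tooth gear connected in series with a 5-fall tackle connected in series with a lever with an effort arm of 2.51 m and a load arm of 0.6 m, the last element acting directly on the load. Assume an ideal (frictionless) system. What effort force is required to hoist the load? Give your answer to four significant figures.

127.5 N

Gear pair MA = 135/45 = 3.
Block-and-tackle MA = number of supporting rope parts = 5.
Lever MA = effort arm / load arm = 2.51/0.6 = 4.1833.
Combined ideal MA = 3 × 5 × 4.1833 = 62.75.
Effort = load / MA = 7998 / 62.75 = 127.46 N.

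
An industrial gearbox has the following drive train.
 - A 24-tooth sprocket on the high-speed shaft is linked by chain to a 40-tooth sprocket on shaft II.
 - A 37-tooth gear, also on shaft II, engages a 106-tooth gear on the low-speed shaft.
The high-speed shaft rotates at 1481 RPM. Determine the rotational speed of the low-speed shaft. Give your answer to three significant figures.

the high-speed shaft → shaft II (chain, 40/24): 1481 ÷ 1.6667 = 888.6 RPM
shaft II → the low-speed shaft (gear mesh, 106/37): 888.6 ÷ 2.8649 = 310.17 RPM

310 RPM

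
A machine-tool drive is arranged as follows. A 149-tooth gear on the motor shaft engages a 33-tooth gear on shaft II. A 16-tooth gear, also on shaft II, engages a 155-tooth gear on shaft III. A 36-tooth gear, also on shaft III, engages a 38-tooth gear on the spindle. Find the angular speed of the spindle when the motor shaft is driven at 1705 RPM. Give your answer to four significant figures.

752.8 RPM

gear mesh 33/149 = 0.22148 → 1705/0.22148 = 7698.3 RPM
gear mesh 155/16 = 9.6875 → 7698.3/9.6875 = 794.67 RPM
gear mesh 38/36 = 1.0556 → 794.67/1.0556 = 752.84 RPM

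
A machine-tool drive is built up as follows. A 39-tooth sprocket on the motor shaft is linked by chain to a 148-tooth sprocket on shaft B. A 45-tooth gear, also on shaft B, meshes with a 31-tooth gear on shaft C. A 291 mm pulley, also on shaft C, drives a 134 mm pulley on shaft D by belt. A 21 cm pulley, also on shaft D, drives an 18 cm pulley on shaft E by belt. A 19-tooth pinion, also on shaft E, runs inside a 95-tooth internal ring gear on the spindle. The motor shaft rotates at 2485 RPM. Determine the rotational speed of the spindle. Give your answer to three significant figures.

the motor shaft → shaft B (chain, 148/39): 2485 ÷ 3.7949 = 654.83 RPM
shaft B → shaft C (gear mesh, 31/45): 654.83 ÷ 0.68889 = 950.56 RPM
shaft C → shaft D (belt, 134/291): 950.56 ÷ 0.46048 = 2064.3 RPM
shaft D → shaft E (belt, 18/21): 2064.3 ÷ 0.85714 = 2408.3 RPM
shaft E → the spindle (internal gear, 95/19): 2408.3 ÷ 5 = 481.66 RPM

482 RPM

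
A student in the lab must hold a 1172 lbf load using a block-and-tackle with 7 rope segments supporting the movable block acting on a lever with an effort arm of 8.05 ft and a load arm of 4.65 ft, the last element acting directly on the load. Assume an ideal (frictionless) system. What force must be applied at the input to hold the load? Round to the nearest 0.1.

96.7 lbf

Block-and-tackle MA = number of supporting rope parts = 7.
Lever MA = effort arm / load arm = 8.05/4.65 = 1.7312.
Combined ideal MA = 7 × 1.7312 = 12.118.
Effort = load / MA = 1172 / 12.118 = 96.713 lbf.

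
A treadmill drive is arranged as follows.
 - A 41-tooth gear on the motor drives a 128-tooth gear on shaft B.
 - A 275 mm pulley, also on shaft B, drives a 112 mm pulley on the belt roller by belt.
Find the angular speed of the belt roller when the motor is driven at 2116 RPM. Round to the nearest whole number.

gear mesh 128/41 = 3.122 → 2116/3.122 = 677.78 RPM
belt 112/275 = 0.40727 → 677.78/0.40727 = 1664.2 RPM

1664 RPM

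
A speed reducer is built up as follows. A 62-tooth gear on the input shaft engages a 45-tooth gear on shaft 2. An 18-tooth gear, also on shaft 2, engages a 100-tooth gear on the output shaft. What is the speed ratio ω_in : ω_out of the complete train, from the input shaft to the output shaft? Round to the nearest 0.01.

Each stage contributes driven/driver: gear mesh 45/62 = 0.72581, gear mesh 100/18 = 5.5556.
Overall: 0.72581 × 5.5556 = 4.0323.

4.03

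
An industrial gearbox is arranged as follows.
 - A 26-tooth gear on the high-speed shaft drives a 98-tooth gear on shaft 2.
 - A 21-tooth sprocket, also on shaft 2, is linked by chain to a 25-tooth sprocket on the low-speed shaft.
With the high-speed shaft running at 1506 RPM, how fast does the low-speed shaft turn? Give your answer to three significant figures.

gear mesh 98/26 = 3.7692 → 1506/3.7692 = 399.55 RPM
chain 25/21 = 1.1905 → 399.55/1.1905 = 335.62 RPM

336 RPM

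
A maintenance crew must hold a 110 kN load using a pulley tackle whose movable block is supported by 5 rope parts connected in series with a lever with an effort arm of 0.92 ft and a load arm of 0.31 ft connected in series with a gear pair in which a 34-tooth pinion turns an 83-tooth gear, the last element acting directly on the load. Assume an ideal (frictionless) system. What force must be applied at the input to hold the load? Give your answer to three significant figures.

Block-and-tackle MA = number of supporting rope parts = 5.
Lever MA = effort arm / load arm = 0.92/0.31 = 2.9677.
Gear pair MA = 83/34 = 2.4412.
Combined ideal MA = 5 × 2.9677 × 2.4412 = 36.224.
Effort = load / MA = 110 / 36.224 = 3.0367 kN.

3.04 kN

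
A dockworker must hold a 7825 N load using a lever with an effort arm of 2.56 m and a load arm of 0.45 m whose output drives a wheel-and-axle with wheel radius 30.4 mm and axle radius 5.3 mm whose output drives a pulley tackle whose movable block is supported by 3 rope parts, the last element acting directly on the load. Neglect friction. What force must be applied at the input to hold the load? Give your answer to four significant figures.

Lever MA = effort arm / load arm = 2.56/0.45 = 5.6889.
Wheel-and-axle MA = R/r = 30.4/5.3 = 5.7358.
Block-and-tackle MA = number of supporting rope parts = 3.
Combined ideal MA = 5.6889 × 5.7358 × 3 = 97.892.
Effort = load / MA = 7825 / 97.892 = 79.935 N.

79.94 N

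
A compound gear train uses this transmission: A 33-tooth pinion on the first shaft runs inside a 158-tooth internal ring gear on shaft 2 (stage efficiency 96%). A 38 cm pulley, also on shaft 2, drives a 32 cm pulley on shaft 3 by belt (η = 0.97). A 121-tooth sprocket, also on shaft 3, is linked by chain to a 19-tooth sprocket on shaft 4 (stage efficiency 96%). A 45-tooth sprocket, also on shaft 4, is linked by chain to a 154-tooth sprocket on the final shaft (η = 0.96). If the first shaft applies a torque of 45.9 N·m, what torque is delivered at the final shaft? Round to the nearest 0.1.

Internal gear: ratio = 158/33 = 4.7879; torque at shaft 2 = 45.9 × 4.7879 × 0.96 = 210.97 N·m.
Belt: ratio = 32/38 = 0.84211; torque at shaft 3 = 210.97 × 0.84211 × 0.97 = 172.33 N·m.
Chain: ratio = 19/121 = 0.15702; torque at shaft 4 = 172.33 × 0.15702 × 0.96 = 25.978 N·m.
Chain: ratio = 154/45 = 3.4222; torque at the final shaft = 25.978 × 3.4222 × 0.96 = 85.346 N·m.

85.3 N·m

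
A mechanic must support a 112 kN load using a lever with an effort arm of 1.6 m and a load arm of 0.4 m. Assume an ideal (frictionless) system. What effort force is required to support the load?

Lever MA = effort arm / load arm = 1.6/0.4 = 4.
Effort = load / MA = 112 / 4 = 28 kN.

28 kN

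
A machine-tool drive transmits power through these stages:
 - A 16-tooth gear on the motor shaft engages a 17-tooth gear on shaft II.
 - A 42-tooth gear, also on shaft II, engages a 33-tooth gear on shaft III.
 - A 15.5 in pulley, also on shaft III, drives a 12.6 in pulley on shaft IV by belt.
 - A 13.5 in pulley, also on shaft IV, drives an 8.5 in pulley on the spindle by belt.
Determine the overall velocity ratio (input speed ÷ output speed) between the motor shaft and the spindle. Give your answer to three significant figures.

0.427

Each stage contributes driven/driver: gear mesh 17/16 = 1.0625, gear mesh 33/42 = 0.78571, belt 12.6/15.5 = 0.8129, belt 8.5/13.5 = 0.62963.
Overall: 1.0625 × 0.78571 × 0.8129 × 0.62963 = 0.42728.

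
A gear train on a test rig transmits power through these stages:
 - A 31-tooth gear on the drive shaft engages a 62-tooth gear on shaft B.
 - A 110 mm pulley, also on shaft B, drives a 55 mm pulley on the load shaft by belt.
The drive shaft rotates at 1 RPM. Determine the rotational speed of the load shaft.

1 RPM

Gear mesh: ratio = 62/31 = 2, so shaft B turns at 1 / 2 = 0.5 RPM.
Belt: ratio = 55/110 = 0.5, so the load shaft turns at 0.5 / 0.5 = 1 RPM.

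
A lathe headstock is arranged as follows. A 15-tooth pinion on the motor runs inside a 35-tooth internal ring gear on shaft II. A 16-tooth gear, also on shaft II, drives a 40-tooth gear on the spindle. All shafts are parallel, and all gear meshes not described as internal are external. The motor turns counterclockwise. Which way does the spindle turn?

the motor → shaft II: internal mesh, same direction → CCW.
shaft II → the spindle: external mesh, 1 reversal → CW.
1 reversal in total — an odd number — so the spindle turns opposite to the motor.

clockwise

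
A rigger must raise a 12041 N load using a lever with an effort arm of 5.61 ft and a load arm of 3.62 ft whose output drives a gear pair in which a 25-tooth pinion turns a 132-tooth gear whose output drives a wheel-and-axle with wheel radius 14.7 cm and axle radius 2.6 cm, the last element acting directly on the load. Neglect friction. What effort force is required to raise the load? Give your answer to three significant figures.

260 N

Lever MA = effort arm / load arm = 5.61/3.62 = 1.5497.
Gear pair MA = 132/25 = 5.28.
Wheel-and-axle MA = R/r = 14.7/2.6 = 5.6538.
Combined ideal MA = 1.5497 × 5.28 × 5.6538 = 46.263.
Effort = load / MA = 12041 / 46.263 = 260.27 N.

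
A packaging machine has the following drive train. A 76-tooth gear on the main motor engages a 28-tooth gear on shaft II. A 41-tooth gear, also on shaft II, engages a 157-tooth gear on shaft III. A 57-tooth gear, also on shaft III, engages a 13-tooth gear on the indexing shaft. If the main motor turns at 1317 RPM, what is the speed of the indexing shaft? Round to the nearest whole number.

4093 RPM

Gear mesh: ratio = 28/76 = 0.36842, so shaft II turns at 1317 / 0.36842 = 3574.7 RPM.
Gear mesh: ratio = 157/41 = 3.8293, so shaft III turns at 3574.7 / 3.8293 = 933.52 RPM.
Gear mesh: ratio = 13/57 = 0.22807, so the indexing shaft turns at 933.52 / 0.22807 = 4093.1 RPM.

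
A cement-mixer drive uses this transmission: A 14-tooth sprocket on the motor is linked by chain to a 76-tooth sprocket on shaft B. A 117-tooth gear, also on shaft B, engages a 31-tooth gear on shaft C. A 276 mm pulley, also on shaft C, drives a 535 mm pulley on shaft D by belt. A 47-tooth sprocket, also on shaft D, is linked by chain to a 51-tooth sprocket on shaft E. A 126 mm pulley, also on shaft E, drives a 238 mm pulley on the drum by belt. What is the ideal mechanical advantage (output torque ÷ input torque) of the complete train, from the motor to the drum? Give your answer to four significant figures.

5.715

Each stage contributes driven/driver: chain 76/14 = 5.4286, gear mesh 31/117 = 0.26496, belt 535/276 = 1.9384, chain 51/47 = 1.0851, belt 238/126 = 1.8889.
Overall: 5.4286 × 0.26496 × 1.9384 × 1.0851 × 1.8889 = 5.7146.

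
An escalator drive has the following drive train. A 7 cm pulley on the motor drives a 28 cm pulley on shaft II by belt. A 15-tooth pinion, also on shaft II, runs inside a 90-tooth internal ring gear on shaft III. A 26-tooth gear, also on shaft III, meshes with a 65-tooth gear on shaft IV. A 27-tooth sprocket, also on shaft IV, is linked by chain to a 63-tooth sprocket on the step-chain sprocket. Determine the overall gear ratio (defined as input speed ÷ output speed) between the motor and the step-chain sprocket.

Each stage contributes driven/driver: belt 28/7 = 4, internal gear 90/15 = 6, gear mesh 65/26 = 2.5, chain 63/27 = 2.3333.
Overall: 4 × 6 × 2.5 × 2.3333 = 140.

140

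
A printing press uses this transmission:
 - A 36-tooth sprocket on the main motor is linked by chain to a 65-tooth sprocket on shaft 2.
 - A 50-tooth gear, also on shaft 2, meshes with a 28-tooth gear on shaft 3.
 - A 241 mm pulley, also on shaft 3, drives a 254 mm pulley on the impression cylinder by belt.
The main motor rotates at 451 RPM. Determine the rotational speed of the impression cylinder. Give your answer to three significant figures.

423 RPM

chain 65/36 = 1.8056 → 451/1.8056 = 249.78 RPM
gear mesh 28/50 = 0.56 → 249.78/0.56 = 446.04 RPM
belt 254/241 = 1.0539 → 446.04/1.0539 = 423.21 RPM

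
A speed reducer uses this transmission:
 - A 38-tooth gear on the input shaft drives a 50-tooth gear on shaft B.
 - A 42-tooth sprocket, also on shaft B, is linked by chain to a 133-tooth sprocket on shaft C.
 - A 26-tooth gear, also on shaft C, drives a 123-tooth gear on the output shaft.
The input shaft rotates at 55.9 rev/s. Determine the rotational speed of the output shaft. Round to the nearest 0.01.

2.84 rev/s

the input shaft → shaft B (gear mesh, 50/38): 55.9 ÷ 1.3158 = 42.484 rev/s
shaft B → shaft C (chain, 133/42): 42.484 ÷ 3.1667 = 13.416 rev/s
shaft C → the output shaft (gear mesh, 123/26): 13.416 ÷ 4.7308 = 2.8359 rev/s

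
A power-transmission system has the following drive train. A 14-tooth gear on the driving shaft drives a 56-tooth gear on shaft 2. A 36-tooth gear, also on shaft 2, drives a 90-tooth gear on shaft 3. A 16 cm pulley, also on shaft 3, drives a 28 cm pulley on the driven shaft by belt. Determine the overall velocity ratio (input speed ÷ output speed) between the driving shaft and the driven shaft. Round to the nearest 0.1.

17.5

Each stage contributes driven/driver: gear mesh 56/14 = 4, gear mesh 90/36 = 2.5, belt 28/16 = 1.75.
Overall: 4 × 2.5 × 1.75 = 17.5.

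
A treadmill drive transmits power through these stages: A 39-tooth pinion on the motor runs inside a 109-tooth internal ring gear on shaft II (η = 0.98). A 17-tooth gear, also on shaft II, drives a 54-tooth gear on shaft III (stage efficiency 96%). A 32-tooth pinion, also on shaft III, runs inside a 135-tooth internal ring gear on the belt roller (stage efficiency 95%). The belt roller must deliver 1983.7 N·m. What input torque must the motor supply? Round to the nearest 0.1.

Overall ratio R = 2.7949 × 3.1765 × 4.2188 = 37.453; overall efficiency η = 0.98 × 0.96 × 0.95 = 0.8938.
Input torque = output torque / (R × η) = 1983.7 / (37.453 × 0.8938) = 59.26 N·m.

59.3 N·m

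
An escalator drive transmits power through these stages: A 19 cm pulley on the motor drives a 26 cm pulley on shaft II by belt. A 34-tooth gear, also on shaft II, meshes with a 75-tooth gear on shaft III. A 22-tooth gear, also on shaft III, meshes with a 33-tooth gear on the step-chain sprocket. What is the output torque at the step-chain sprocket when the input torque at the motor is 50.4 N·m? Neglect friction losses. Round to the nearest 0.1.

belt 26/19 = 1.3684 → τ = 50.4·1.3684 = 68.968 N·m
gear mesh 75/34 = 2.2059 → τ = 68.968·2.2059 = 152.14 N·m
gear mesh 33/22 = 1.5 → τ = 152.14·1.5 = 228.2 N·m

228.2 N·m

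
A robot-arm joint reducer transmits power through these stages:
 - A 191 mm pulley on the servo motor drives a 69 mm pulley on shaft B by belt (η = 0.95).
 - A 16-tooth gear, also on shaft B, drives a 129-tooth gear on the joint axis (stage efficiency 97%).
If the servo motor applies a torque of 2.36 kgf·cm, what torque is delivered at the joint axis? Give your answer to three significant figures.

belt 69/191 = 0.36126 → τ = 2.36·0.36126·0.95 = 0.80994 kgf·cm
gear mesh 129/16 = 8.0625 → τ = 0.80994·8.0625·0.97 = 6.3342 kgf·cm

6.33 kgf·cm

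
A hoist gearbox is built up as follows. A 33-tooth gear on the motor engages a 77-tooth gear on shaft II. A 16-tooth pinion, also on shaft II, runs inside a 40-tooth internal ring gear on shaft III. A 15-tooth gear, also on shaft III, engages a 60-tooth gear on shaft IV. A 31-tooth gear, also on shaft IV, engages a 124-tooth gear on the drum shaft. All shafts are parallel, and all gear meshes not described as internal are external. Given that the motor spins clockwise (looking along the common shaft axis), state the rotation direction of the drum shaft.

anticlockwise

the motor → shaft II: external mesh, 1 reversal → CCW.
shaft II → shaft III: internal mesh, same direction → CCW.
shaft III → shaft IV: external mesh, 1 reversal → CW.
shaft IV → the drum shaft: external mesh, 1 reversal → CCW.
3 reversals in total — an odd number — so the drum shaft turns opposite to the motor.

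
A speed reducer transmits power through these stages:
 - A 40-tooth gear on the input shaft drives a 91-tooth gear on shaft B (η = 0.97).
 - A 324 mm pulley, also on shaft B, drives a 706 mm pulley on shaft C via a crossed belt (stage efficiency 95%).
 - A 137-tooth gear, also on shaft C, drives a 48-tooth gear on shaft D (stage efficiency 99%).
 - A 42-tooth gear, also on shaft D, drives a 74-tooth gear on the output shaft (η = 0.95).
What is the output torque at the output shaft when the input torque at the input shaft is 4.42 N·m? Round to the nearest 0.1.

11.7 N·m

gear mesh 91/40 = 2.275 → τ = 4.42·2.275·0.97 = 9.7538 N·m
belt 706/324 = 2.179 → τ = 9.7538·2.179·0.95 = 20.191 N·m
gear mesh 48/137 = 0.35036 → τ = 20.191·0.35036·0.99 = 7.0035 N·m
gear mesh 74/42 = 1.7619 → τ = 7.0035·1.7619·0.95 = 11.723 N·m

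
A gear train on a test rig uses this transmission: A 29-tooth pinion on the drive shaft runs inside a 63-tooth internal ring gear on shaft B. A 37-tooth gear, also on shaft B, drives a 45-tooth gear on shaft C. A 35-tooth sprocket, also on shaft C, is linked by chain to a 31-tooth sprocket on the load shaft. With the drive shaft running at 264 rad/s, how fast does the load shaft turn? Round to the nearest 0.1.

the drive shaft → shaft B (internal gear, 63/29): 264 ÷ 2.1724 = 121.52 rad/s
shaft B → shaft C (gear mesh, 45/37): 121.52 ÷ 1.2162 = 99.92 rad/s
shaft C → the load shaft (chain, 31/35): 99.92 ÷ 0.88571 = 112.81 rad/s

112.8 rad/s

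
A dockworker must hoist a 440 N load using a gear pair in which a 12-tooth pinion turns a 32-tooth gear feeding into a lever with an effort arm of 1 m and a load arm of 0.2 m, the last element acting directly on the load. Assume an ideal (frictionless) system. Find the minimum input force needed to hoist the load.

Gear pair MA = 32/12 = 2.6667.
Lever MA = effort arm / load arm = 1/0.2 = 5.
Combined ideal MA = 2.6667 × 5 = 13.333.
Effort = load / MA = 440 / 13.333 = 33 N.

33 N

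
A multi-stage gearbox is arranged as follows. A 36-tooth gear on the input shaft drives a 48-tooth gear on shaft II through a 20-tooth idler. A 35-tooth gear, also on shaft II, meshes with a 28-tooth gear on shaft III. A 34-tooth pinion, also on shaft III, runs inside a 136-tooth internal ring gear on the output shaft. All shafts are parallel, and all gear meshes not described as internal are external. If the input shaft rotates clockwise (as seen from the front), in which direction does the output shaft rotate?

the input shaft → shaft II: driver → idler → driven is 2 external meshes, 2 reversals → CW.
shaft II → shaft III: external mesh, 1 reversal → CCW.
shaft III → the output shaft: internal mesh, same direction → CCW.
3 reversals in total — an odd number — so the output shaft turns opposite to the input shaft.

anticlockwise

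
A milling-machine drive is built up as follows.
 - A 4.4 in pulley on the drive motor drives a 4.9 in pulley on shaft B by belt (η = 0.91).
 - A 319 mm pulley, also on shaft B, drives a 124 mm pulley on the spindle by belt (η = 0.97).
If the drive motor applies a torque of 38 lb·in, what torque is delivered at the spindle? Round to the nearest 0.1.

14.5 lb·in

belt 4.9/4.4 = 1.1136 → τ = 38·1.1136·0.91 = 38.51 lb·in
belt 124/319 = 0.38871 → τ = 38.51·0.38871·0.97 = 14.52 lb·in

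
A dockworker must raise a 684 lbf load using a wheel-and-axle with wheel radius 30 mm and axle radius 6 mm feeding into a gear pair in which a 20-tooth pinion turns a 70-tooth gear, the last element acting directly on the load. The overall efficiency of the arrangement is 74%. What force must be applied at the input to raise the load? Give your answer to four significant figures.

Wheel-and-axle MA = R/r = 30/6 = 5.
Gear pair MA = 70/20 = 3.5.
Combined ideal MA = 5 × 3.5 = 17.5.
Actual MA = 17.5 × 0.74 = 12.95.
Effort = load / actual MA = 684 / 12.95 = 52.819 lbf.

52.82 lbf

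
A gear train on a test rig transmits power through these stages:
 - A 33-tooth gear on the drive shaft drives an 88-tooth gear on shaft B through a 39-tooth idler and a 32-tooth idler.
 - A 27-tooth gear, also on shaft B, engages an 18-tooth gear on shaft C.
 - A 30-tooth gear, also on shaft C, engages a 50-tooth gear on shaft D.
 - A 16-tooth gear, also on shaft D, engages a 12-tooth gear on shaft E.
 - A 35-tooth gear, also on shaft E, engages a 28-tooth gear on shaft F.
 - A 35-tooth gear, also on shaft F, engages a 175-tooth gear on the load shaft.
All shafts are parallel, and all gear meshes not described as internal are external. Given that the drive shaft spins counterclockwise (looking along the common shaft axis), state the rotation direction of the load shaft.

counterclockwise

the drive shaft → shaft B: driver → idler → idler → driven is 3 external meshes, 3 reversals → CW.
shaft B → shaft C: external mesh, 1 reversal → CCW.
shaft C → shaft D: external mesh, 1 reversal → CW.
shaft D → shaft E: external mesh, 1 reversal → CCW.
shaft E → shaft F: external mesh, 1 reversal → CW.
shaft F → the load shaft: external mesh, 1 reversal → CCW.
8 reversals in total — an even number — so the load shaft turns the same way as the drive shaft.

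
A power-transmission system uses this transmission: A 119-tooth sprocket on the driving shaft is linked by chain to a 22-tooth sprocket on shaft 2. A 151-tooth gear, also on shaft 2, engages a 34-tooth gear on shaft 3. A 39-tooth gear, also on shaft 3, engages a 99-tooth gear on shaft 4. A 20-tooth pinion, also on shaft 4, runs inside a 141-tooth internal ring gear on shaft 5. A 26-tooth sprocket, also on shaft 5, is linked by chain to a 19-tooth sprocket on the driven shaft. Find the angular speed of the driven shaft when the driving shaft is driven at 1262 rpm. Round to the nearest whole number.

2318 rpm

chain 22/119 = 0.18487 → 1262/0.18487 = 6826.3 rpm
gear mesh 34/151 = 0.22517 → 6826.3/0.22517 = 30317 rpm
gear mesh 99/39 = 2.5385 → 30317/2.5385 = 11943 rpm
internal gear 141/20 = 7.05 → 11943/7.05 = 1694 rpm
chain 19/26 = 0.73077 → 1694/0.73077 = 2318.2 rpm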